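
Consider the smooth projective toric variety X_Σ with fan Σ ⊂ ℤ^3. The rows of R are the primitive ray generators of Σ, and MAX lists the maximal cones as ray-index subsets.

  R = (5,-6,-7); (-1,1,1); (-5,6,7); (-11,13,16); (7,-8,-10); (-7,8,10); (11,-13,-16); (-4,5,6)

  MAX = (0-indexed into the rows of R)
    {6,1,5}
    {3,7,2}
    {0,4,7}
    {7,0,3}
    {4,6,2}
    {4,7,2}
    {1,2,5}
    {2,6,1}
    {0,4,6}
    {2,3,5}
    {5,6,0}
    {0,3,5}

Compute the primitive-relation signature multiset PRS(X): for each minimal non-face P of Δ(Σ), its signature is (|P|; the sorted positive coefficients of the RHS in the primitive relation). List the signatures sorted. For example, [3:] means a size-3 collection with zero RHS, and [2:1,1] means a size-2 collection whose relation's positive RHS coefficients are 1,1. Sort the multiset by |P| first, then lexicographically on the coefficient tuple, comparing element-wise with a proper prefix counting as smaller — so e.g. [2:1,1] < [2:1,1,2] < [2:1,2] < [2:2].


11 minimal non-faces of Δ(Σ) (on 8 rays):

  P={0,2}:  v_{0} + v_{2} = 0  ⟹  sig = [2:]
  P={3,6}:  v_{3} + v_{6} = 0  ⟹  sig = [2:]
  P={4,5}:  v_{4} + v_{5} = 0  ⟹  sig = [2:]
  P={1,7}:  v_{1} + v_{7} = v_{2}  ⟹  sig = [2:1]
  P={3,4}:  v_{3} + v_{4} = v_{7}  ⟹  sig = [2:1]
  P={5,7}:  v_{5} + v_{7} = v_{3}  ⟹  sig = [2:1]
  P={6,7}:  v_{6} + v_{7} = v_{4}  ⟹  sig = [2:1]
  P={0,1}:  v_{0} + v_{1} = v_{5} + v_{6}  ⟹  sig = [2:1,1]
  P={1,3}:  v_{1} + v_{3} = v_{2} + v_{5}  ⟹  sig = [2:1,1]
  P={1,4}:  v_{1} + v_{4} = v_{2} + v_{6}  ⟹  sig = [2:1,1]
  P={2,5,6}:  v_{2} + v_{5} + v_{6} = v_{1}  ⟹  sig = [3:1]

Sorted signature multiset PRS(X):
[[2:], [2:], [2:], [2:1], [2:1], [2:1], [2:1], [2:1,1], [2:1,1], [2:1,1], [3:1]]


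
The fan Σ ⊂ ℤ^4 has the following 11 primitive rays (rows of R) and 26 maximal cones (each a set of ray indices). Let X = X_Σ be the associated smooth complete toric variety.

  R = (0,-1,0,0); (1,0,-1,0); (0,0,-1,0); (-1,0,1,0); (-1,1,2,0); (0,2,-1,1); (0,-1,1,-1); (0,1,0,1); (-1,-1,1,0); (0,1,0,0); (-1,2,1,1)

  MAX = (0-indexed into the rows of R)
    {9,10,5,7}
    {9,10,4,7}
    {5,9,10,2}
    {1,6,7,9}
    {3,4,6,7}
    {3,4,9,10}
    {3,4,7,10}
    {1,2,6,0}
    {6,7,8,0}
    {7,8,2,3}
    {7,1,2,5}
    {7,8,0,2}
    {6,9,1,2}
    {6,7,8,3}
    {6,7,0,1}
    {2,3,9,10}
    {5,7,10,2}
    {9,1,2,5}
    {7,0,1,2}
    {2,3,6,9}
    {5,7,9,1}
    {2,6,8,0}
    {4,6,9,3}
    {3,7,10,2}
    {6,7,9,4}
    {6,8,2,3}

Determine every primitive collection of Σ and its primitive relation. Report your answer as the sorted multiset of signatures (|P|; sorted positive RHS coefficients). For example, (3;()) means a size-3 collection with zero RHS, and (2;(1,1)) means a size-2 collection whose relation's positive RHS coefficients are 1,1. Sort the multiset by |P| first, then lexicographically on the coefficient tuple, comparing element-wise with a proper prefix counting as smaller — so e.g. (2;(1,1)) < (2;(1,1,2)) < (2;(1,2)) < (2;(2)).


Σ has 21 primitive collections:

  P={0,9}:  v_{0} + v_{9} = 0  ⇒ sig = (2;())
  P={1,3}:  v_{1} + v_{3} = 0  ⇒ sig = (2;())
  P={0,3}:  v_{0} + v_{3} = v_{8}  ⇒ sig = (2;(1))
  P={1,8}:  v_{1} + v_{8} = v_{0}  ⇒ sig = (2;(1))
  P={5,6}:  v_{5} + v_{6} = v_{9}  ⇒ sig = (2;(1))
  P={6,10}:  v_{6} + v_{10} = v_{4}  ⇒ sig = (2;(1))
  P={8,9}:  v_{8} + v_{9} = v_{3}  ⇒ sig = (2;(1))
  P={0,5}:  v_{0} + v_{5} = v_{2} + v_{7}  ⇒ sig = (2;(1,1))
  P={0,10}:  v_{0} + v_{10} = v_{3} + v_{7}  ⇒ sig = (2;(1,1))
  P={1,10}:  v_{1} + v_{10} = v_{7} + v_{9}  ⇒ sig = (2;(1,1))
  P={2,4}:  v_{2} + v_{4} = v_{3} + v_{9}  ⇒ sig = (2;(1,1))
  P={3,5}:  v_{3} + v_{5} = v_{2} + v_{10}  ⇒ sig = (2;(1,1))
  P={4,5}:  v_{4} + v_{5} = v_{9} + v_{10}  ⇒ sig = (2;(1,1))
  P={0,4}:  v_{0} + v_{4} = v_{3} + v_{6} + v_{7}  ⇒ sig = (2;(1,1,1))
  P={1,4}:  v_{1} + v_{4} = v_{6} + v_{7} + v_{9}  ⇒ sig = (2;(1,1,1))
  P={5,8}:  v_{5} + v_{8} = v_{2} + v_{3} + v_{7}  ⇒ sig = (2;(1,1,1))
  P={4,8}:  v_{4} + v_{8} = 2·v_{3} + v_{6} + v_{7}  ⇒ sig = (2;(1,1,2))
  P={8,10}:  v_{8} + v_{10} = 2·v_{3} + v_{7}  ⇒ sig = (2;(1,2))
  P={2,6,7}:  v_{2} + v_{6} + v_{7} = 0  ⇒ sig = (3;())
  P={2,7,9}:  v_{2} + v_{7} + v_{9} = v_{5}  ⇒ sig = (3;(1))
  P={3,7,9}:  v_{3} + v_{7} + v_{9} = v_{10}  ⇒ sig = (3;(1))

Hence PRS(X_Σ) =
    (2;())
    (2;())
    (2;(1))
    (2;(1))
    (2;(1))
    (2;(1))
    (2;(1))
    (2;(1,1))
    (2;(1,1))
    (2;(1,1))
    (2;(1,1))
    (2;(1,1))
    (2;(1,1))
    (2;(1,1,1))
    (2;(1,1,1))
    (2;(1,1,1))
    (2;(1,1,2))
    (2;(1,2))
    (3;())
    (3;(1))
    (3;(1))


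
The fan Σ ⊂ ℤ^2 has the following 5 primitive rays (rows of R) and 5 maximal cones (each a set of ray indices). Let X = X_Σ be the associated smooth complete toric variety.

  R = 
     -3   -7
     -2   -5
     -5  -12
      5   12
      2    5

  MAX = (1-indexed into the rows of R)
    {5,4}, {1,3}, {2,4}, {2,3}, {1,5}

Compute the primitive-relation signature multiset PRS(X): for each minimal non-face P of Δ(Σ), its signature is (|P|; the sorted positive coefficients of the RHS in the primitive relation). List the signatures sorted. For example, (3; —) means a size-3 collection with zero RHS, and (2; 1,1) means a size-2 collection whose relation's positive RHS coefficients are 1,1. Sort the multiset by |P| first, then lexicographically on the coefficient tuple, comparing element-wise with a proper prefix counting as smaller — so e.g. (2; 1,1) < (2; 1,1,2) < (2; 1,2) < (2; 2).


|primitive collections| = 5. Relations:

  • {2,5}:  v_{2} + v_{5} = 0 ; sig = (2; —)
  • {3,4}:  v_{3} + v_{4} = 0 ; sig = (2; —)
  • {1,2}:  v_{1} + v_{2} = v_{3} ; sig = (2; 1)
  • {1,4}:  v_{1} + v_{4} = v_{5} ; sig = (2; 1)
  • {3,5}:  v_{3} + v_{5} = v_{1} ; sig = (2; 1)

so the primitive-relation signature multiset is
{ (2; —) ×2,  (2; 1) ×3 }


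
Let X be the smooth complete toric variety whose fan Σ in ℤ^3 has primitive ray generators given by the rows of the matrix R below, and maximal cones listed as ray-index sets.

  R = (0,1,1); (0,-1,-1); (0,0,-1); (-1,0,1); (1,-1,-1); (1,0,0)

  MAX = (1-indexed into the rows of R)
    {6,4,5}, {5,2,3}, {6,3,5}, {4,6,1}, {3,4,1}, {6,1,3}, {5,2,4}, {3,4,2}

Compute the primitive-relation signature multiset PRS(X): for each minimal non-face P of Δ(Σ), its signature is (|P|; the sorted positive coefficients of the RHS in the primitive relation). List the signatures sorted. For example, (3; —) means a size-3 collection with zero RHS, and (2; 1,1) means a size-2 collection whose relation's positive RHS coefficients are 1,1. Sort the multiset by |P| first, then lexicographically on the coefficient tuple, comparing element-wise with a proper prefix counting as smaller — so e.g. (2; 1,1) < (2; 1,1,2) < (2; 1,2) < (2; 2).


|primitive collections| = 5. Relations:

  • {1,2}:  v_{1} + v_{2} = 0  ⇒ sig = (2; —)
  • {1,5}:  v_{1} + v_{5} = v_{6}  ⇒ sig = (2; 1)
  • {2,6}:  v_{2} + v_{6} = v_{5}  ⇒ sig = (2; 1)
  • {3,4,6}:  v_{3} + v_{4} + v_{6} = 0  ⇒ sig = (3; —)
  • {3,4,5}:  v_{3} + v_{4} + v_{5} = v_{2}  ⇒ sig = (3; 1)

Signatures (|P|; sorted positive RHS coefficients), sorted:
{ (2; —),  (2; 1) ×2,  (3; —),  (3; 1) }


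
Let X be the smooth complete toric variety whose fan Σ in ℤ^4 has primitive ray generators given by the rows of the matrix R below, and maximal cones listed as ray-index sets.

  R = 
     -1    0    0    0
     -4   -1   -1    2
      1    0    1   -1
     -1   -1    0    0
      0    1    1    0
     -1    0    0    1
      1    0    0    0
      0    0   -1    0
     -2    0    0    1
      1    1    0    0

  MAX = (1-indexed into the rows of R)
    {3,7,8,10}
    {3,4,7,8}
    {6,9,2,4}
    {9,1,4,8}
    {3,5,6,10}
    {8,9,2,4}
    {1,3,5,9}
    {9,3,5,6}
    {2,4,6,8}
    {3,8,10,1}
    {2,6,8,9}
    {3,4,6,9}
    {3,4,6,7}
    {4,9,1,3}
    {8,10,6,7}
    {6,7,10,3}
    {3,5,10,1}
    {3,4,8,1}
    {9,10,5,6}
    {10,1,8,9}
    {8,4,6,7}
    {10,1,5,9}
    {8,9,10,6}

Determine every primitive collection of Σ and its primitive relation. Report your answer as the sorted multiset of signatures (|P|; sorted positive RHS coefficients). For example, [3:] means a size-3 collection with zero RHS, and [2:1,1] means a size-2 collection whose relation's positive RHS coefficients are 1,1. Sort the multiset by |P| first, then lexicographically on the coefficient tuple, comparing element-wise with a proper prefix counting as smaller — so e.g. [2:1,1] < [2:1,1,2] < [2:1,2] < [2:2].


The 16 primitive collections of Σ (r=10, n=4):

  P={1,7}:  v_{1} + v_{7} = 0  →  sig = [2:]
  P={4,10}:  v_{4} + v_{10} = 0  →  sig = [2:]
  P={1,6}:  v_{1} + v_{6} = v_{9}  →  sig = [2:1]
  P={7,9}:  v_{7} + v_{9} = v_{6}  →  sig = [2:1]
  P={2,3}:  v_{2} + v_{3} = v_{4} + v_{9}  →  sig = [2:1,1]
  P={4,5}:  v_{4} + v_{5} = v_{3} + v_{9}  →  sig = [2:1,1]
  P={5,8}:  v_{5} + v_{8} = v_{1} + v_{10}  →  sig = [2:1,1]
  P={2,10}:  v_{2} + v_{10} = v_{6} + v_{8} + v_{9}  →  sig = [2:1,1,1]
  P={5,7}:  v_{5} + v_{7} = v_{3} + v_{6} + v_{10}  →  sig = [2:1,1,1]
  P={1,2}:  v_{1} + v_{2} = v_{4} + v_{8} + 2·v_{9}  →  sig = [2:1,1,2]
  P={2,7}:  v_{2} + v_{7} = v_{4} + 2·v_{6} + v_{8}  →  sig = [2:1,1,2]
  P={2,5}:  v_{2} + v_{5} = 2·v_{9}  →  sig = [2:2]
  P={3,6,8}:  v_{3} + v_{6} + v_{8} = 0  →  sig = [3:]
  P={3,8,9}:  v_{3} + v_{8} + v_{9} = v_{1}  →  sig = [3:1]
  P={3,9,10}:  v_{3} + v_{9} + v_{10} = v_{5}  →  sig = [3:1]
  P={4,6,8,9}:  v_{4} + v_{6} + v_{8} + v_{9} = v_{2}  →  sig = [4:1]

Signatures (|P|; sorted positive RHS coefficients), sorted:
[[2:], [2:], [2:1], [2:1], [2:1,1], [2:1,1], [2:1,1], [2:1,1,1], [2:1,1,1], [2:1,1,2], [2:1,1,2], [2:2], [3:], [3:1], [3:1], [4:1]]


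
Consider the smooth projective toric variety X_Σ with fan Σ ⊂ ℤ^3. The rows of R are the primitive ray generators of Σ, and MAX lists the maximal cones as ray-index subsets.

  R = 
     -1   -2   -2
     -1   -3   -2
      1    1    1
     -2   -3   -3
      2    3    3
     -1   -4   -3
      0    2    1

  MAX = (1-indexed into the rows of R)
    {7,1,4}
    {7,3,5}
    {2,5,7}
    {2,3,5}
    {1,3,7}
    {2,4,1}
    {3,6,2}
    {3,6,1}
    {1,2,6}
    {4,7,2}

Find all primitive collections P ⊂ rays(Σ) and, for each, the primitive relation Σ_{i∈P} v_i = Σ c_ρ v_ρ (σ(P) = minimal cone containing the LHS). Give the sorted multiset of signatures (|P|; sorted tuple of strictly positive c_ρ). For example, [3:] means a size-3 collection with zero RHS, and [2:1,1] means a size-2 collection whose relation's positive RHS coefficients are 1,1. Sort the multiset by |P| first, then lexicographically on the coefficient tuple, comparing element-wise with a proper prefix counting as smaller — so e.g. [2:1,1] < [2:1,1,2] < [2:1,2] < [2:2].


Δ(Σ) — 7 vertices, 9 min non-faces:

  {4,5}:  v_{4} + v_{5} = 0 ; sig = [2:]
  {1,5}:  v_{1} + v_{5} = v_{3} ; sig = [2:1]
  {3,4}:  v_{3} + v_{4} = v_{1} ; sig = [2:1]
  {6,7}:  v_{6} + v_{7} = v_{1} ; sig = [2:1]
  {4,6}:  v_{4} + v_{6} = 2·v_{1} + v_{2} ; sig = [2:1,2]
  {5,6}:  v_{5} + v_{6} = v_{2} + 2·v_{3} ; sig = [2:1,2]
  {2,3,7}:  v_{2} + v_{3} + v_{7} = 0 ; sig = [3:]
  {1,2,3}:  v_{1} + v_{2} + v_{3} = v_{6} ; sig = [3:1]
  {1,2,7}:  v_{1} + v_{2} + v_{7} = v_{4} ; sig = [3:1]

so the primitive-relation signature multiset is
[[2:], [2:1], [2:1], [2:1], [2:1,2], [2:1,2], [3:], [3:1], [3:1]]


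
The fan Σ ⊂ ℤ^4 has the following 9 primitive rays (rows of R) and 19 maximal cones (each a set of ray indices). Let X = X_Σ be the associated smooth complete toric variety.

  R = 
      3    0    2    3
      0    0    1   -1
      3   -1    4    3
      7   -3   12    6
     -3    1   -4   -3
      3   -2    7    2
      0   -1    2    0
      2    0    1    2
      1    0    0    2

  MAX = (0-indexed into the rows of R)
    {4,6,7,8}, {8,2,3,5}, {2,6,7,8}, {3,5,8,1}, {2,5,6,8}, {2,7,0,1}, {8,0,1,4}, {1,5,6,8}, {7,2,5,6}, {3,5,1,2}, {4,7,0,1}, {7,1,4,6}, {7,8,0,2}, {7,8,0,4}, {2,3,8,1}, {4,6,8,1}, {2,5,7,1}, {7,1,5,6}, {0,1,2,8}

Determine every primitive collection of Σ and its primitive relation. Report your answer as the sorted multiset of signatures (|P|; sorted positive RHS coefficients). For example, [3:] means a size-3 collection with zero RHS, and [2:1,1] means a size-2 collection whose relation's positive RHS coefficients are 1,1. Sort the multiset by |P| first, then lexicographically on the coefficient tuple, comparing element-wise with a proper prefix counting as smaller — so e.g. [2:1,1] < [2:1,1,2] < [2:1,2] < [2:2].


Primitive collections (12):

  {2,4}:  v_{2} + v_{4} = 0 ; sig = [2:]
  {0,6}:  v_{0} + v_{6} = v_{2} ; sig = [2:1]
  {4,5}:  v_{4} + v_{5} = v_{1} + v_{6} ; sig = [2:1,1]
  {3,4}:  v_{3} + v_{4} = v_{1} + v_{5} + v_{8} ; sig = [2:1,1,1]
  {0,5}:  v_{0} + v_{5} = v_{1} + 2·v_{2} ; sig = [2:1,2]
  {3,6}:  v_{3} + v_{6} = 2·v_{5} + v_{8} ; sig = [2:1,2]
  {0,3}:  v_{0} + v_{3} = 2·v_{1} + 3·v_{2} + v_{8} ; sig = [2:1,2,3]
  {3,7}:  v_{3} + v_{7} = v_{1} + 3·v_{2} ; sig = [2:1,3]
  {1,2,6}:  v_{1} + v_{2} + v_{6} = v_{5} ; sig = [3:1]
  {1,7,8}:  v_{1} + v_{7} + v_{8} = v_{0} ; sig = [3:1]
  {5,7,8}:  v_{5} + v_{7} + v_{8} = 2·v_{2} ; sig = [3:2]
  {1,2,5,8}:  v_{1} + v_{2} + v_{5} + v_{8} = v_{3} ; sig = [4:1]

Hence PRS(X_Σ) =
{ [2:],  [2:1],  [2:1,1],  [2:1,1,1],  [2:1,2] ×2,  [2:1,2,3],  [2:1,3],  [3:1] ×2,  [3:2],  [4:1] }


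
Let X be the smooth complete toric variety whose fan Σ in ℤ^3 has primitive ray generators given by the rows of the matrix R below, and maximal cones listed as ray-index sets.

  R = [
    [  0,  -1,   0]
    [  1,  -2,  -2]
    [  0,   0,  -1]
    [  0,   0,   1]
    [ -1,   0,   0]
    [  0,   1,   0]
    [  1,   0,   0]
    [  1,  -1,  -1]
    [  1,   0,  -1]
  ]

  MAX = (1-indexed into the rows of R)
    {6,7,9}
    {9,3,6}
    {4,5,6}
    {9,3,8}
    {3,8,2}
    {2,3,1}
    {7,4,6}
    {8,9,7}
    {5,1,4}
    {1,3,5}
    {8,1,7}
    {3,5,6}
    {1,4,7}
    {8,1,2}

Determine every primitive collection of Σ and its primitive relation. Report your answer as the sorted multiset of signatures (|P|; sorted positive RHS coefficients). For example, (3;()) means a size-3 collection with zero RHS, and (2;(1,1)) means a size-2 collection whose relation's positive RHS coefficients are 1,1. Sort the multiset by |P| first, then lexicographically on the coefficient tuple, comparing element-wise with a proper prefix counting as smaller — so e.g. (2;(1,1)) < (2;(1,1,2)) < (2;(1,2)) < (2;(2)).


|primitive collections| = 16. Relations:

  • {1,6}:  v_{1} + v_{6} = 0  ⇒ sig = (2;())
  • {3,4}:  v_{3} + v_{4} = 0  ⇒ sig = (2;())
  • {5,7}:  v_{5} + v_{7} = 0  ⇒ sig = (2;())
  • {1,9}:  v_{1} + v_{9} = v_{8}  ⇒ sig = (2;(1))
  • {3,7}:  v_{3} + v_{7} = v_{9}  ⇒ sig = (2;(1))
  • {4,9}:  v_{4} + v_{9} = v_{7}  ⇒ sig = (2;(1))
  • {5,9}:  v_{5} + v_{9} = v_{3}  ⇒ sig = (2;(1))
  • {6,8}:  v_{6} + v_{8} = v_{9}  ⇒ sig = (2;(1))
  • {2,4}:  v_{2} + v_{4} = v_{1} + v_{8}  ⇒ sig = (2;(1,1))
  • {2,6}:  v_{2} + v_{6} = v_{3} + v_{8}  ⇒ sig = (2;(1,1))
  • {4,8}:  v_{4} + v_{8} = v_{1} + v_{7}  ⇒ sig = (2;(1,1))
  • {5,8}:  v_{5} + v_{8} = v_{1} + v_{3}  ⇒ sig = (2;(1,1))
  • {2,9}:  v_{2} + v_{9} = v_{3} + 2·v_{8}  ⇒ sig = (2;(1,2))
  • {2,7}:  v_{2} + v_{7} = 2·v_{8}  ⇒ sig = (2;(2))
  • {2,5}:  v_{2} + v_{5} = 2·v_{1} + 2·v_{3}  ⇒ sig = (2;(2,2))
  • {1,3,8}:  v_{1} + v_{3} + v_{8} = v_{2}  ⇒ sig = (3;(1))

so the primitive-relation signature multiset is
    |P|=2: 15 collections, coeffs (), (), (), (1), (1), (1), (1), (1), (1,1), (1,1), (1,1), (1,1), (1,2), (2), (2,2)
    |P|=3: 1 collection, coeffs (1)


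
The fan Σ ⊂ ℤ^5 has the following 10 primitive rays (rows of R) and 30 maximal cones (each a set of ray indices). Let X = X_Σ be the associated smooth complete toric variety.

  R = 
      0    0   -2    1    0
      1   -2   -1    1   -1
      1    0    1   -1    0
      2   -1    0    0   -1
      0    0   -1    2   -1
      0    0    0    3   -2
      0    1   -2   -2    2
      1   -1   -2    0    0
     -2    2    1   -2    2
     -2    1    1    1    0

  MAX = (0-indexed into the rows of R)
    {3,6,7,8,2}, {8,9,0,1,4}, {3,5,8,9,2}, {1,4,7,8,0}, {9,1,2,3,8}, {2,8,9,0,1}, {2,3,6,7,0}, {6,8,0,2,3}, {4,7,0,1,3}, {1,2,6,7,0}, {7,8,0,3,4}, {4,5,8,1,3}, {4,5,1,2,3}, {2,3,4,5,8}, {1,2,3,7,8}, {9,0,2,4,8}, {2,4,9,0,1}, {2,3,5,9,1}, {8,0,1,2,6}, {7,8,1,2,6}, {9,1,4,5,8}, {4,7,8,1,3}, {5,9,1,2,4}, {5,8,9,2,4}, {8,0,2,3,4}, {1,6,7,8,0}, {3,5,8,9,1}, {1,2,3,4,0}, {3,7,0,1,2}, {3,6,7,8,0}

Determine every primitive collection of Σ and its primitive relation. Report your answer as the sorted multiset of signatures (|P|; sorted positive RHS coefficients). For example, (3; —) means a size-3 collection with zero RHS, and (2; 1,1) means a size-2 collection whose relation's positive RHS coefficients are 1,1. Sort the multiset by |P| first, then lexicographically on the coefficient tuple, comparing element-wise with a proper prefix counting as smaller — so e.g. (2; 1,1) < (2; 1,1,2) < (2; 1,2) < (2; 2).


Primitive collections (14):

  P = {6,9}:  v_{6} + v_{9} = v_{0} + v_{8} ; sig = (2; 1,1)
  P = {7,9}:  v_{7} + v_{9} = v_{1} + v_{4} + v_{8} ; sig = (2; 1,1,1)
  P = {5,6}:  v_{5} + v_{6} = v_{0} + v_{3} + v_{4} + v_{8} ; sig = (2; 1,1,1,1)
  P = {5,7}:  v_{5} + v_{7} = v_{1} + v_{3} + 2·v_{4} + v_{8} ; sig = (2; 1,1,1,2)
  P = {4,6}:  v_{4} + v_{6} = 2·v_{0} + v_{3} + v_{8} ; sig = (2; 1,1,2)
  P = {0,5}:  v_{0} + v_{5} = 2·v_{4} ; sig = (2; 2)
  P = {0,3,9}:  v_{0} + v_{3} + v_{9} = v_{4} ; sig = (3; 1)
  P = {3,4,9}:  v_{3} + v_{4} + v_{9} = v_{5} ; sig = (3; 1)
  P = {2,4,7}:  v_{2} + v_{4} + v_{7} = v_{0} + v_{3} ; sig = (3; 1,1)
  P = {1,3,6}:  v_{1} + v_{3} + v_{6} = v_{2} + 2·v_{7} ; sig = (3; 1,2)
  P = {1,2,4,8}:  v_{1} + v_{2} + v_{4} + v_{8} = 0 ; sig = (4; —)
  P = {0,1,3,8}:  v_{0} + v_{1} + v_{3} + v_{8} = v_{7} ; sig = (4; 1)
  P = {0,2,7,8}:  v_{0} + v_{2} + v_{7} + v_{8} = v_{6} ; sig = (4; 1)
  P = {1,2,5,8}:  v_{1} + v_{2} + v_{5} + v_{8} = v_{3} + v_{9} ; sig = (4; 1,1)

so the primitive-relation signature multiset is
[(2; 1,1), (2; 1,1,1), (2; 1,1,1,1), (2; 1,1,1,2), (2; 1,1,2), (2; 2), (3; 1), (3; 1), (3; 1,1), (3; 1,2), (4; —), (4; 1), (4; 1), (4; 1,1)]


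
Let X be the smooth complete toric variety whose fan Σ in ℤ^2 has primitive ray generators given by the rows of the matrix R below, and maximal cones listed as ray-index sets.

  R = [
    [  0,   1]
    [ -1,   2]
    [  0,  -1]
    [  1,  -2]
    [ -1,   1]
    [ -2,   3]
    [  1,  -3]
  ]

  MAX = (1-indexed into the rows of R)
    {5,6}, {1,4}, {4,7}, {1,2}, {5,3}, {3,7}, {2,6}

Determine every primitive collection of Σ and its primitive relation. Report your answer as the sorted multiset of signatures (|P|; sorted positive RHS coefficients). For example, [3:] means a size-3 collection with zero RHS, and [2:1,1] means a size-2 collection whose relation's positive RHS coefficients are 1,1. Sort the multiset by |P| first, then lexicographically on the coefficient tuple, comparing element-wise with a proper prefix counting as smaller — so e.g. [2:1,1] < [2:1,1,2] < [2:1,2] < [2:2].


14 collections generate NE(X_Σ); each relation:

  • {1,3}:  v_{1} + v_{3} = 0  →  sig = [2:]
  • {2,4}:  v_{2} + v_{4} = 0  →  sig = [2:]
  • {1,5}:  v_{1} + v_{5} = v_{2}  →  sig = [2:1]
  • {1,7}:  v_{1} + v_{7} = v_{4}  →  sig = [2:1]
  • {2,3}:  v_{2} + v_{3} = v_{5}  →  sig = [2:1]
  • {2,5}:  v_{2} + v_{5} = v_{6}  →  sig = [2:1]
  • {2,7}:  v_{2} + v_{7} = v_{3}  →  sig = [2:1]
  • {3,4}:  v_{3} + v_{4} = v_{7}  →  sig = [2:1]
  • {4,5}:  v_{4} + v_{5} = v_{3}  →  sig = [2:1]
  • {4,6}:  v_{4} + v_{6} = v_{5}  →  sig = [2:1]
  • {6,7}:  v_{6} + v_{7} = v_{3} + v_{5}  →  sig = [2:1,1]
  • {1,6}:  v_{1} + v_{6} = 2·v_{2}  →  sig = [2:2]
  • {3,6}:  v_{3} + v_{6} = 2·v_{5}  →  sig = [2:2]
  • {5,7}:  v_{5} + v_{7} = 2·v_{3}  →  sig = [2:2]

Signatures (|P|; sorted positive RHS coefficients), sorted:
    |P|=2: 14 collections, coeffs (), (), (1), (1), (1), (1), (1), (1), (1), (1), (1,1), (2), (2), (2)


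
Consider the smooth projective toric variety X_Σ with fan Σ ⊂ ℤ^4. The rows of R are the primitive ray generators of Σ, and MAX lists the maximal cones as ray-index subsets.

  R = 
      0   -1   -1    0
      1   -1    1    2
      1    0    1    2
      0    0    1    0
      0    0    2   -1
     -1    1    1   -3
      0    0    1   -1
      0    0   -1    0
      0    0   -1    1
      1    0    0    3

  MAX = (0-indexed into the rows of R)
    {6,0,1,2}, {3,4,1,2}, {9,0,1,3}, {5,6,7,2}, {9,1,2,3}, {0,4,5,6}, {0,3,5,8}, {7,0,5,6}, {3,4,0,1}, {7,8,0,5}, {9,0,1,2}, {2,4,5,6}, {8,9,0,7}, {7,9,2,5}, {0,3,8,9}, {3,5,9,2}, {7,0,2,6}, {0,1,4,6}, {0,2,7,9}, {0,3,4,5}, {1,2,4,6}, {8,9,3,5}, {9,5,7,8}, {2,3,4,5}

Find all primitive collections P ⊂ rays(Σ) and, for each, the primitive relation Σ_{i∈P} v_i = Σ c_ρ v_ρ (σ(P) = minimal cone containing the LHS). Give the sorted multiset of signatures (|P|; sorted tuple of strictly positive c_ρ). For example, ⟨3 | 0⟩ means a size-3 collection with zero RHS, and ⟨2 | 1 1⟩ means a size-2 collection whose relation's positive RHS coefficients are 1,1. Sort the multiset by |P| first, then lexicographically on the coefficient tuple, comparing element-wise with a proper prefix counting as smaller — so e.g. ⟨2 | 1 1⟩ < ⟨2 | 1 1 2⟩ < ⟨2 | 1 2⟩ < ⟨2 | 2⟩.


|primitive collections| = 15. Relations:

  P = {3,7}:  v_{3} + v_{7} = 0  ⇒ sig = ⟨2 | 0⟩
  P = {6,8}:  v_{6} + v_{8} = 0  ⇒ sig = ⟨2 | 0⟩
  P = {1,5}:  v_{1} + v_{5} = v_{4}  ⇒ sig = ⟨2 | 1⟩
  P = {2,8}:  v_{2} + v_{8} = v_{9}  ⇒ sig = ⟨2 | 1⟩
  P = {3,6}:  v_{3} + v_{6} = v_{4}  ⇒ sig = ⟨2 | 1⟩
  P = {4,7}:  v_{4} + v_{7} = v_{6}  ⇒ sig = ⟨2 | 1⟩
  P = {4,8}:  v_{4} + v_{8} = v_{3}  ⇒ sig = ⟨2 | 1⟩
  P = {6,9}:  v_{6} + v_{9} = v_{2}  ⇒ sig = ⟨2 | 1⟩
  P = {1,7}:  v_{1} + v_{7} = v_{0} + v_{2}  ⇒ sig = ⟨2 | 1 1⟩
  P = {4,9}:  v_{4} + v_{9} = v_{2} + v_{3}  ⇒ sig = ⟨2 | 1 1⟩
  P = {1,8}:  v_{1} + v_{8} = v_{0} + v_{3} + v_{9}  ⇒ sig = ⟨2 | 1 1 1⟩
  P = {0,5,9}:  v_{0} + v_{5} + v_{9} = 0  ⇒ sig = ⟨3 | 0⟩
  P = {0,2,3}:  v_{0} + v_{2} + v_{3} = v_{1}  ⇒ sig = ⟨3 | 1⟩
  P = {0,2,5}:  v_{0} + v_{2} + v_{5} = v_{6}  ⇒ sig = ⟨3 | 1⟩
  P = {0,2,4}:  v_{0} + v_{2} + v_{4} = v_{1} + v_{6}  ⇒ sig = ⟨3 | 1 1⟩

so the primitive-relation signature multiset is
    |P|=2: 11 collections, coeffs (), (), (1), (1), (1), (1), (1), (1), (1,1), (1,1), (1,1,1)
    |P|=3: 4 collections, coeffs (), (1), (1), (1,1)


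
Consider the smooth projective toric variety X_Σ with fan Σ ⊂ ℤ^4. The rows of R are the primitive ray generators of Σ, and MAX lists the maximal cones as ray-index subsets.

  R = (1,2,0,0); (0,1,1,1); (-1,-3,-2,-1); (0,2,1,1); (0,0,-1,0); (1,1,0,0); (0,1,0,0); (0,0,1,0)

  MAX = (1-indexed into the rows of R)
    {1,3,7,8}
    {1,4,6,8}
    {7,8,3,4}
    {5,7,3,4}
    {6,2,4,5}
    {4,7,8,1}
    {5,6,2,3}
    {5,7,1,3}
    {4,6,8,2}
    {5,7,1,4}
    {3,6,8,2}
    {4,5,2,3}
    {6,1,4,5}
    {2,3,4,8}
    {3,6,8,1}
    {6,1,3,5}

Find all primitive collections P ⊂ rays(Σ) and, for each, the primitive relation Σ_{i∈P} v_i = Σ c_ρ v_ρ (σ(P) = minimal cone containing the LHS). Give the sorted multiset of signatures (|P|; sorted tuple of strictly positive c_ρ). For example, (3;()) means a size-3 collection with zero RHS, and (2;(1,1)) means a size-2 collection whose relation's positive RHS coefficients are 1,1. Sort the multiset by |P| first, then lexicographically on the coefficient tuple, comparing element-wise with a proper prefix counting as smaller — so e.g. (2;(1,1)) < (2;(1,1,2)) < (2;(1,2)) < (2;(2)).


Primitive collections (6):

  {5,8}:  v_{5} + v_{8} = 0  ⟹  sig = (2;())
  {2,7}:  v_{2} + v_{7} = v_{4}  ⟹  sig = (2;(1))
  {6,7}:  v_{6} + v_{7} = v_{1}  ⟹  sig = (2;(1))
  {1,2}:  v_{1} + v_{2} = v_{4} + v_{6}  ⟹  sig = (2;(1,1))
  {3,4,6}:  v_{3} + v_{4} + v_{6} = v_{5}  ⟹  sig = (3;(1))
  {1,3,4}:  v_{1} + v_{3} + v_{4} = v_{5} + v_{7}  ⟹  sig = (3;(1,1))

Signatures (|P|; sorted positive RHS coefficients), sorted:
    (2;())
    (2;(1))
    (2;(1))
    (2;(1,1))
    (3;(1))
    (3;(1,1))


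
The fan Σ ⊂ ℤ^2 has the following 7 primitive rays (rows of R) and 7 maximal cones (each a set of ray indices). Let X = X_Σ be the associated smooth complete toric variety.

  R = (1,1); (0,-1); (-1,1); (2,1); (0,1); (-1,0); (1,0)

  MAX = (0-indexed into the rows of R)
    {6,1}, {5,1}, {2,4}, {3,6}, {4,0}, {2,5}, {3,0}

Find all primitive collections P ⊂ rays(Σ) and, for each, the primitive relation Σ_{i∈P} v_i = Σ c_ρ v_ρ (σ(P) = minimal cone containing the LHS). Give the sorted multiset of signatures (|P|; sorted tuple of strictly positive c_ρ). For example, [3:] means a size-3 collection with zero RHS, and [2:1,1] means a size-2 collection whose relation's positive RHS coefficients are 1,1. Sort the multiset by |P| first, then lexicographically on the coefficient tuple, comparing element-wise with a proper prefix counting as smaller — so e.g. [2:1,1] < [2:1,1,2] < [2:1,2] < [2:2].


14 minimal non-faces of Δ(Σ) (on 7 rays):

  {1,4}:  v_{1} + v_{4} = 0 — sig = [2:]
  {5,6}:  v_{5} + v_{6} = 0 — sig = [2:]
  {0,1}:  v_{0} + v_{1} = v_{6} — sig = [2:1]
  {0,5}:  v_{0} + v_{5} = v_{4} — sig = [2:1]
  {0,6}:  v_{0} + v_{6} = v_{3} — sig = [2:1]
  {1,2}:  v_{1} + v_{2} = v_{5} — sig = [2:1]
  {2,6}:  v_{2} + v_{6} = v_{4} — sig = [2:1]
  {3,5}:  v_{3} + v_{5} = v_{0} — sig = [2:1]
  {4,5}:  v_{4} + v_{5} = v_{2} — sig = [2:1]
  {4,6}:  v_{4} + v_{6} = v_{0} — sig = [2:1]
  {2,3}:  v_{2} + v_{3} = v_{0} + v_{4} — sig = [2:1,1]
  {0,2}:  v_{0} + v_{2} = 2·v_{4} — sig = [2:2]
  {1,3}:  v_{1} + v_{3} = 2·v_{6} — sig = [2:2]
  {3,4}:  v_{3} + v_{4} = 2·v_{0} — sig = [2:2]

Sorted signature multiset PRS(X):
    [2:]
    [2:]
    [2:1]
    [2:1]
    [2:1]
    [2:1]
    [2:1]
    [2:1]
    [2:1]
    [2:1]
    [2:1,1]
    [2:2]
    [2:2]
    [2:2]


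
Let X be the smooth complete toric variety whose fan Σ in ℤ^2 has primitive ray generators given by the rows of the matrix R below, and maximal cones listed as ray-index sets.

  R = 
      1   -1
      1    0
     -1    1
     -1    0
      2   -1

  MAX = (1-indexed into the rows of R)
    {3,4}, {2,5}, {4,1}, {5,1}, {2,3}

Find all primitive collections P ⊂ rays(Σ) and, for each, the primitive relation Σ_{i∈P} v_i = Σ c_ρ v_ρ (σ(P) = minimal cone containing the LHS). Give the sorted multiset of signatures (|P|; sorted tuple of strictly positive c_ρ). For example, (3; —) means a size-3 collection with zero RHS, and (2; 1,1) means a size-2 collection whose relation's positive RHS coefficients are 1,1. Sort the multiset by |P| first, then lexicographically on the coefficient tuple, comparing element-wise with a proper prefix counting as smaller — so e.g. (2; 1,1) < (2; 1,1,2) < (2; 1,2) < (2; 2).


Minimal non-faces — 5 found among 5 rays, 5 max cones:

  {1,3}:  v_{1} + v_{3} = 0 ; sig = (2; —)
  {2,4}:  v_{2} + v_{4} = 0 ; sig = (2; —)
  {1,2}:  v_{1} + v_{2} = v_{5} ; sig = (2; 1)
  {3,5}:  v_{3} + v_{5} = v_{2} ; sig = (2; 1)
  {4,5}:  v_{4} + v_{5} = v_{1} ; sig = (2; 1)

so the primitive-relation signature multiset is
    (2; —)
    (2; —)
    (2; 1)
    (2; 1)
    (2; 1)


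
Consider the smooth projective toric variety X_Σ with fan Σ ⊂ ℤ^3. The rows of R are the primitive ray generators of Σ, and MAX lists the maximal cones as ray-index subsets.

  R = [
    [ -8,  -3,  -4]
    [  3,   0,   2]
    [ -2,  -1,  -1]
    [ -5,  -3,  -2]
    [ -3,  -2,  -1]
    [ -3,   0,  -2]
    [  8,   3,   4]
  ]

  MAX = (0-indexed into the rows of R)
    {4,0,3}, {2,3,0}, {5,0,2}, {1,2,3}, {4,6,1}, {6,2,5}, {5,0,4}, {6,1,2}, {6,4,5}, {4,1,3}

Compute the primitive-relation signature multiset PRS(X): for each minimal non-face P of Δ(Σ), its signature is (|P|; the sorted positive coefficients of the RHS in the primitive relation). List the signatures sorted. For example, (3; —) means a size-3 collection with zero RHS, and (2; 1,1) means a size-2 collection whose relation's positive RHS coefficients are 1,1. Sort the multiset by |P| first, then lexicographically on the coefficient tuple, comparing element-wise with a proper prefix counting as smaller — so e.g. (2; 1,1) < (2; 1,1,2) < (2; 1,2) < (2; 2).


Δ(Σ) — 7 vertices, 6 min non-faces:

  {0,6}:  v_{0} + v_{6} = 0  ⟹  sig = (2; —)
  {1,5}:  v_{1} + v_{5} = 0  ⟹  sig = (2; —)
  {0,1}:  v_{0} + v_{1} = v_{3}  ⟹  sig = (2; 1)
  {2,4}:  v_{2} + v_{4} = v_{3}  ⟹  sig = (2; 1)
  {3,5}:  v_{3} + v_{5} = v_{0}  ⟹  sig = (2; 1)
  {3,6}:  v_{3} + v_{6} = v_{1}  ⟹  sig = (2; 1)

Signatures (|P|; sorted positive RHS coefficients), sorted:
    (2; —)
    (2; —)
    (2; 1)
    (2; 1)
    (2; 1)
    (2; 1)


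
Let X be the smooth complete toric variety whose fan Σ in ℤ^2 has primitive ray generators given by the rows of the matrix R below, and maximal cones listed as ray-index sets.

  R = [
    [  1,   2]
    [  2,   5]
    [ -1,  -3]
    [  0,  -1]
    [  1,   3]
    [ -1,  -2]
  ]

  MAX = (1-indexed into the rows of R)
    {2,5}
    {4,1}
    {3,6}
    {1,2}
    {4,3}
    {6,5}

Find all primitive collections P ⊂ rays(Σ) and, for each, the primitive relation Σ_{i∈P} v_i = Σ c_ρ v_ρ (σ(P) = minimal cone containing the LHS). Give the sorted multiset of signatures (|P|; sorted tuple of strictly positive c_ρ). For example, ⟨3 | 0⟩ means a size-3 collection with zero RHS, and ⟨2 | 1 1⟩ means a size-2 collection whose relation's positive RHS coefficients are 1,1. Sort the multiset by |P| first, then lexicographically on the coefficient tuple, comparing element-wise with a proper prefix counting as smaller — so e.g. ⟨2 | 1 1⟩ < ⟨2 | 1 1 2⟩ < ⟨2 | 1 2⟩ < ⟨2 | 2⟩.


Σ has 9 primitive collections:

  P = {1,6}:  v_{1} + v_{6} = 0 ; sig = ⟨2 | 0⟩
  P = {3,5}:  v_{3} + v_{5} = 0 ; sig = ⟨2 | 0⟩
  P = {1,3}:  v_{1} + v_{3} = v_{4} ; sig = ⟨2 | 1⟩
  P = {1,5}:  v_{1} + v_{5} = v_{2} ; sig = ⟨2 | 1⟩
  P = {2,3}:  v_{2} + v_{3} = v_{1} ; sig = ⟨2 | 1⟩
  P = {2,6}:  v_{2} + v_{6} = v_{5} ; sig = ⟨2 | 1⟩
  P = {4,5}:  v_{4} + v_{5} = v_{1} ; sig = ⟨2 | 1⟩
  P = {4,6}:  v_{4} + v_{6} = v_{3} ; sig = ⟨2 | 1⟩
  P = {2,4}:  v_{2} + v_{4} = 2·v_{1} ; sig = ⟨2 | 2⟩

Hence PRS(X_Σ) =
[⟨2 | 0⟩, ⟨2 | 0⟩, ⟨2 | 1⟩, ⟨2 | 1⟩, ⟨2 | 1⟩, ⟨2 | 1⟩, ⟨2 | 1⟩, ⟨2 | 1⟩, ⟨2 | 2⟩]


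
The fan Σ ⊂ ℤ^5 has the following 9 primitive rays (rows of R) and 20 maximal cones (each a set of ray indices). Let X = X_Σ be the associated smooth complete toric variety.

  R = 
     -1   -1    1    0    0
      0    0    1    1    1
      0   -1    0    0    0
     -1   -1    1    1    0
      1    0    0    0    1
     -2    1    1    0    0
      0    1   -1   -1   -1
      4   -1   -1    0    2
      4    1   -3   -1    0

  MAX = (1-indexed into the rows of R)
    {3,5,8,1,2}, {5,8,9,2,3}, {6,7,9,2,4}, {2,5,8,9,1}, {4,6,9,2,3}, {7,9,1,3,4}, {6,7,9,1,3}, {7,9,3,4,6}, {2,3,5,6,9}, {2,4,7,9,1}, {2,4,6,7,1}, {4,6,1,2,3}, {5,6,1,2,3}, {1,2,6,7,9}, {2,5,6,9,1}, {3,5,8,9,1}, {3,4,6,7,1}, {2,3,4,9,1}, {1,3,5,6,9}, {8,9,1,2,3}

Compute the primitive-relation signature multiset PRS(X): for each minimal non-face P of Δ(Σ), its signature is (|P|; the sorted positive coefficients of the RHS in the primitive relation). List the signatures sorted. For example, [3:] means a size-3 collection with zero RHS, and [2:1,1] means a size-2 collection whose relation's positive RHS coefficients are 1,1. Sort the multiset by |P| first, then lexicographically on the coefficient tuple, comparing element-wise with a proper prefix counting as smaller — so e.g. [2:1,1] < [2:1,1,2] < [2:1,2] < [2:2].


Σ has 9 primitive collections:

  {4,5}:  v_{4} + v_{5} = v_{2} + v_{3} — sig = [2:1,1]
  {5,7}:  v_{5} + v_{7} = v_{1} + v_{6} + v_{9} — sig = [2:1,1,1]
  {7,8}:  v_{7} + v_{8} = v_{1} + v_{5} + v_{9} — sig = [2:1,1,1]
  {4,8}:  v_{4} + v_{8} = v_{1} + 2·v_{2} + 2·v_{3} + v_{9} — sig = [2:1,1,2,2]
  {6,8}:  v_{6} + v_{8} = 2·v_{5} — sig = [2:2]
  {2,3,7}:  v_{2} + v_{3} + v_{7} = 0 — sig = [3:]
  {1,4,6,9}:  v_{1} + v_{4} + v_{6} + v_{9} = 0 — sig = [4:]
  {1,2,3,5,9}:  v_{1} + v_{2} + v_{3} + v_{5} + v_{9} = v_{8} — sig = [5:1]
  {1,2,3,6,9}:  v_{1} + v_{2} + v_{3} + v_{6} + v_{9} = v_{5} — sig = [5:1]

Hence PRS(X_Σ) =
[[2:1,1], [2:1,1,1], [2:1,1,1], [2:1,1,2,2], [2:2], [3:], [4:], [5:1], [5:1]]


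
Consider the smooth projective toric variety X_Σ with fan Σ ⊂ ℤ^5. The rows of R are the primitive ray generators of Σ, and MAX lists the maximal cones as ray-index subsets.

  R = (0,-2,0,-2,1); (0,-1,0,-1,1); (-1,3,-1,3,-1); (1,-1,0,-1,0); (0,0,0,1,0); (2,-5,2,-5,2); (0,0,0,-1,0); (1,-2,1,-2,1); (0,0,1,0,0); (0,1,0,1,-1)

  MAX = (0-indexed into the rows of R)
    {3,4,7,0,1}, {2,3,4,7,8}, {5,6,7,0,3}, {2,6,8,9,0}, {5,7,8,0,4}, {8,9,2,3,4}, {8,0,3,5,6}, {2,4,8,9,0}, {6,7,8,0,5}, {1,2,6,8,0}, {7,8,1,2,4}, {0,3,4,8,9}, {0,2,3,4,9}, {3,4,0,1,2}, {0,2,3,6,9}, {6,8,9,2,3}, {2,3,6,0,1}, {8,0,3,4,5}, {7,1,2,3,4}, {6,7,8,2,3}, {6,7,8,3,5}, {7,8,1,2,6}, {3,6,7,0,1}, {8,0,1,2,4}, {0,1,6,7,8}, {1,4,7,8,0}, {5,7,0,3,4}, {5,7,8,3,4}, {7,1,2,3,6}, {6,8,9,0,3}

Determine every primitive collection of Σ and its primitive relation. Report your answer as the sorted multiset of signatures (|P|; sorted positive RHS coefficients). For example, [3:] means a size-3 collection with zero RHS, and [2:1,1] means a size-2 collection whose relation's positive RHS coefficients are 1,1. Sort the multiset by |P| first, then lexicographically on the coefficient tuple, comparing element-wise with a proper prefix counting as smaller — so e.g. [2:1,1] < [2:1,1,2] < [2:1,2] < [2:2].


Σ has 10 primitive collections:

  P = {1,9}:  v_{1} + v_{9} = 0  ⇒ sig = [2:]
  P = {4,6}:  v_{4} + v_{6} = 0  ⇒ sig = [2:]
  P = {2,5}:  v_{2} + v_{5} = v_{7}  ⇒ sig = [2:1]
  P = {7,9}:  v_{7} + v_{9} = v_{3} + v_{8}  ⇒ sig = [2:1,1]
  P = {1,5}:  v_{1} + v_{5} = v_{0} + 2·v_{7}  ⇒ sig = [2:1,2]
  P = {5,9}:  v_{5} + v_{9} = v_{0} + 2·v_{3} + 2·v_{8}  ⇒ sig = [2:1,2,2]
  P = {0,2,7}:  v_{0} + v_{2} + v_{7} = v_{1}  ⇒ sig = [3:1]
  P = {1,3,8}:  v_{1} + v_{3} + v_{8} = v_{7}  ⇒ sig = [3:1]
  P = {0,2,3,8}:  v_{0} + v_{2} + v_{3} + v_{8} = 0  ⇒ sig = [4:]
  P = {0,3,7,8}:  v_{0} + v_{3} + v_{7} + v_{8} = v_{5}  ⇒ sig = [4:1]

Sorted signature multiset PRS(X):
    |P|=2: 6 collections, coeffs (), (), (1), (1,1), (1,2), (1,2,2)
    |P|=3: 2 collections, coeffs (1), (1)
    |P|=4: 2 collections, coeffs (), (1)


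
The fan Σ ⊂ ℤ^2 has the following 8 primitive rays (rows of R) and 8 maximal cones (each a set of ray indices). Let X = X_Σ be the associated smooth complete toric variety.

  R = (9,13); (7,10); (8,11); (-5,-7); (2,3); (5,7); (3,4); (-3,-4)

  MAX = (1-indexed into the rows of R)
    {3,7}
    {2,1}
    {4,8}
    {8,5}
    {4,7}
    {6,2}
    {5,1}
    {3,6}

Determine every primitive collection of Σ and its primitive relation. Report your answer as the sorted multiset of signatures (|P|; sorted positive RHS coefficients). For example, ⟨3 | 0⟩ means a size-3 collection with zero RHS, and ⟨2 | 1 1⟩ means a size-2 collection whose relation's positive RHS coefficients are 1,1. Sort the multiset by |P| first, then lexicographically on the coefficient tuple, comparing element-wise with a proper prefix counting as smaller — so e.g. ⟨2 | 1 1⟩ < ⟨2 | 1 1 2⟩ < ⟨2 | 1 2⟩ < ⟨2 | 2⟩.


20 minimal non-faces of Δ(Σ) (on 8 rays):

  {4,6}:  v_{4} + v_{6} = 0  ⇒ sig = ⟨2 | 0⟩
  {7,8}:  v_{7} + v_{8} = 0  ⇒ sig = ⟨2 | 0⟩
  {2,4}:  v_{2} + v_{4} = v_{5}  ⇒ sig = ⟨2 | 1⟩
  {2,5}:  v_{2} + v_{5} = v_{1}  ⇒ sig = ⟨2 | 1⟩
  {3,4}:  v_{3} + v_{4} = v_{7}  ⇒ sig = ⟨2 | 1⟩
  {3,8}:  v_{3} + v_{8} = v_{6}  ⇒ sig = ⟨2 | 1⟩
  {4,5}:  v_{4} + v_{5} = v_{8}  ⇒ sig = ⟨2 | 1⟩
  {5,6}:  v_{5} + v_{6} = v_{2}  ⇒ sig = ⟨2 | 1⟩
  {5,7}:  v_{5} + v_{7} = v_{6}  ⇒ sig = ⟨2 | 1⟩
  {6,7}:  v_{6} + v_{7} = v_{3}  ⇒ sig = ⟨2 | 1⟩
  {6,8}:  v_{6} + v_{8} = v_{5}  ⇒ sig = ⟨2 | 1⟩
  {1,7}:  v_{1} + v_{7} = v_{2} + v_{6}  ⇒ sig = ⟨2 | 1 1⟩
  {1,3}:  v_{1} + v_{3} = v_{2} + 2·v_{6}  ⇒ sig = ⟨2 | 1 2⟩
  {1,4}:  v_{1} + v_{4} = 2·v_{5}  ⇒ sig = ⟨2 | 2⟩
  {1,6}:  v_{1} + v_{6} = 2·v_{2}  ⇒ sig = ⟨2 | 2⟩
  {2,7}:  v_{2} + v_{7} = 2·v_{6}  ⇒ sig = ⟨2 | 2⟩
  {2,8}:  v_{2} + v_{8} = 2·v_{5}  ⇒ sig = ⟨2 | 2⟩
  {3,5}:  v_{3} + v_{5} = 2·v_{6}  ⇒ sig = ⟨2 | 2⟩
  {1,8}:  v_{1} + v_{8} = 3·v_{5}  ⇒ sig = ⟨2 | 3⟩
  {2,3}:  v_{2} + v_{3} = 3·v_{6}  ⇒ sig = ⟨2 | 3⟩

so the primitive-relation signature multiset is
{ ⟨2 | 0⟩ ×2,  ⟨2 | 1⟩ ×9,  ⟨2 | 1 1⟩,  ⟨2 | 1 2⟩,  ⟨2 | 2⟩ ×5,  ⟨2 | 3⟩ ×2 }


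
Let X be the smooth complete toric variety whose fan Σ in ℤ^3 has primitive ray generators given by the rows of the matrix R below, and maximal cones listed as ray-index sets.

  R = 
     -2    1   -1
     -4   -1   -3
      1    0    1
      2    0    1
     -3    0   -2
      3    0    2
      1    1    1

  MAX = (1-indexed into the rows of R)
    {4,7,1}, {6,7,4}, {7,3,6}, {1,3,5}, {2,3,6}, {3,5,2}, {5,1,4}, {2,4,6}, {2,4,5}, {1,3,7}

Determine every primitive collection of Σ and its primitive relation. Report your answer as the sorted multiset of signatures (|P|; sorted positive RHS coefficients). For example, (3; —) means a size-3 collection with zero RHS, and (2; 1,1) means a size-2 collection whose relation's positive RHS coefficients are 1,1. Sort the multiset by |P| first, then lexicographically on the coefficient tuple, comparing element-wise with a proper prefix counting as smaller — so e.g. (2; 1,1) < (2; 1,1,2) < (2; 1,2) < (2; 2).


Primitive collections (6):

  {5,6}:  v_{5} + v_{6} = 0  ⟹  sig = (2; —)
  {1,6}:  v_{1} + v_{6} = v_{7}  ⟹  sig = (2; 1)
  {2,7}:  v_{2} + v_{7} = v_{5}  ⟹  sig = (2; 1)
  {3,4}:  v_{3} + v_{4} = v_{6}  ⟹  sig = (2; 1)
  {5,7}:  v_{5} + v_{7} = v_{1}  ⟹  sig = (2; 1)
  {1,2}:  v_{1} + v_{2} = 2·v_{5}  ⟹  sig = (2; 2)

so the primitive-relation signature multiset is
    (2; —)
    (2; 1)
    (2; 1)
    (2; 1)
    (2; 1)
    (2; 2)


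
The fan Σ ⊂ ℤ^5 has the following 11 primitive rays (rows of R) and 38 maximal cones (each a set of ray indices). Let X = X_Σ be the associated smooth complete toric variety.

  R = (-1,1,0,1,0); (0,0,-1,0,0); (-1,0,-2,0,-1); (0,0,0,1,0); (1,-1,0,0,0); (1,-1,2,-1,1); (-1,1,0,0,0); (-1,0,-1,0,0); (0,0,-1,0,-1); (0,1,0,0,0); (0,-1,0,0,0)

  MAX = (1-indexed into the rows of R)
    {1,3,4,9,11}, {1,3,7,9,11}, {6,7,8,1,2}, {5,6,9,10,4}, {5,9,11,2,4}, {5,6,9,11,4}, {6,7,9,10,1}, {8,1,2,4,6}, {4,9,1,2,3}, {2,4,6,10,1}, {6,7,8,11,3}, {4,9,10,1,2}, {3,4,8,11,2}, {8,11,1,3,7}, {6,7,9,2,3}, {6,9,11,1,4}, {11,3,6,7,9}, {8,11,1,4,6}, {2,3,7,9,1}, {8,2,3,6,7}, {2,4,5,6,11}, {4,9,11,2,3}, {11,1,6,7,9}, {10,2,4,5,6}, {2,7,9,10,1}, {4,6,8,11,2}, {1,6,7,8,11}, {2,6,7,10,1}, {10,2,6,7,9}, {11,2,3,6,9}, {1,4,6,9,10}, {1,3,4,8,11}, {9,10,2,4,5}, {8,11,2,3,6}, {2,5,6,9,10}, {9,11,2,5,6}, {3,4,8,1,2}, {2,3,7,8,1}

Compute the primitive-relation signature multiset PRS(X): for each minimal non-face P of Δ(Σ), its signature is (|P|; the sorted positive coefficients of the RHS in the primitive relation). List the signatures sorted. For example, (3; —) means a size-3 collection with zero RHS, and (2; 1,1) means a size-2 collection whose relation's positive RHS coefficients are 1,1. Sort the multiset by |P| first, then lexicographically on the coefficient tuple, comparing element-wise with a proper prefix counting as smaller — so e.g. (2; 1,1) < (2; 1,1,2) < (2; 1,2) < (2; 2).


The 15 primitive collections of Σ (r=11, n=5):

  • {5,7}:  v_{5} + v_{7} = 0  →  sig = (2; —)
  • {10,11}:  v_{10} + v_{11} = 0  →  sig = (2; —)
  • {1,5}:  v_{1} + v_{5} = v_{4}  →  sig = (2; 1)
  • {4,7}:  v_{4} + v_{7} = v_{1}  →  sig = (2; 1)
  • {8,9}:  v_{8} + v_{9} = v_{3}  →  sig = (2; 1)
  • {5,8}:  v_{5} + v_{8} = v_{2} + v_{11}  →  sig = (2; 1,1)
  • {8,10}:  v_{8} + v_{10} = v_{2} + v_{7}  →  sig = (2; 1,1)
  • {3,5}:  v_{3} + v_{5} = v_{2} + v_{9} + v_{11}  →  sig = (2; 1,1,1)
  • {3,10}:  v_{3} + v_{10} = v_{2} + v_{7} + v_{9}  →  sig = (2; 1,1,1)
  • {2,7,11}:  v_{2} + v_{7} + v_{11} = v_{8}  →  sig = (3; 1)
  • {3,4,6}:  v_{3} + v_{4} + v_{6} = v_{11}  →  sig = (3; 1)
  • {1,2,11}:  v_{1} + v_{2} + v_{11} = v_{4} + v_{8}  →  sig = (3; 1,1)
  • {1,3,6}:  v_{1} + v_{3} + v_{6} = v_{7} + v_{11}  →  sig = (3; 1,1)
  • {1,2,6,9}:  v_{1} + v_{2} + v_{6} + v_{9} = 0  →  sig = (4; —)
  • {2,4,6,9}:  v_{2} + v_{4} + v_{6} + v_{9} = v_{5}  →  sig = (4; 1)

Hence PRS(X_Σ) =
    (2; —)
    (2; —)
    (2; 1)
    (2; 1)
    (2; 1)
    (2; 1,1)
    (2; 1,1)
    (2; 1,1,1)
    (2; 1,1,1)
    (3; 1)
    (3; 1)
    (3; 1,1)
    (3; 1,1)
    (4; —)
    (4; 1)
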